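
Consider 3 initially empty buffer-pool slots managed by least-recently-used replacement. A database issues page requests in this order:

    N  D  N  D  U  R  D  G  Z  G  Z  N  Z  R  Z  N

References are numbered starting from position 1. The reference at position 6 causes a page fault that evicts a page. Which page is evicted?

N

pos 1: N -> miss, frames [N]
pos 2: D -> miss, frames [N, D]
pos 3: N -> hit
pos 4: D -> hit
pos 5: U -> miss, frames [N, D, U]
pos 6: R -> miss, evict N, frames [D, U, R]
At position 6, page N is evicted.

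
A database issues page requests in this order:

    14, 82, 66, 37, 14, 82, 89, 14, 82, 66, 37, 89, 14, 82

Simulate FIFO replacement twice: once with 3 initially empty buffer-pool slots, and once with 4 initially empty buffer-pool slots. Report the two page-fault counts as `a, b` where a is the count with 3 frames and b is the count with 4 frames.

3 frames: F F F F F F F . . F F . F F → 11 faults.
4 frames: F F F F . . F F F F F F F F → 12 faults.
12 > 11: adding a frame increased faults — Belady's anomaly.

11, 12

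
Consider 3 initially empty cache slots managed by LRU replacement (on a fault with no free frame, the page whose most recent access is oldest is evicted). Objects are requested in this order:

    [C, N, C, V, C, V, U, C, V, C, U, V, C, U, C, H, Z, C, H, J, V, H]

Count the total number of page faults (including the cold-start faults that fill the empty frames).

8

C → fault, frames {C}
N → fault, frames {C,N}
C → hit
V → fault, frames {N,C,V}
C → hit
V → hit
U → fault, evict N, frames {C,V,U}
C → hit
V → hit
C → hit
U → hit
V → hit
C → hit
U → hit
C → hit
H → fault, evict V, frames {U,C,H}
Z → fault, evict U, frames {C,H,Z}
C → hit
H → hit
J → fault, evict Z, frames {C,H,J}
V → fault, evict C, frames {H,J,V}
H → hit
Page faults: 8.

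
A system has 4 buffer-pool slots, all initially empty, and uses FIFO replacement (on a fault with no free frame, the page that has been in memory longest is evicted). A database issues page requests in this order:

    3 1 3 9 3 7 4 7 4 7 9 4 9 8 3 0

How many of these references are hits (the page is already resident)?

8

3 → miss, frames [3]
1 → miss, frames [3, 1]
3 → hit
9 → miss, frames [3, 1, 9]
3 → hit
7 → miss, frames [3, 1, 9, 7]
4 → miss, evict 3, frames [1, 9, 7, 4]
7 → hit
4 → hit
7 → hit
9 → hit
4 → hit
9 → hit
8 → miss, evict 1, frames [9, 7, 4, 8]
3 → miss, evict 9, frames [7, 4, 8, 3]
0 → miss, evict 7, frames [4, 8, 3, 0]
Hits: 8.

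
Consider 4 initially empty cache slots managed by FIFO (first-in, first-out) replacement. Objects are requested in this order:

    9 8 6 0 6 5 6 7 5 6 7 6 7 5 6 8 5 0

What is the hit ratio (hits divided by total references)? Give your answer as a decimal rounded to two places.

9 → fault, frames (9)
8 → fault, frames (9 8)
6 → fault, frames (9 8 6)
0 → fault, frames (9 8 6 0)
6 → hit
5 → fault, evict 9, frames (8 6 0 5)
6 → hit
7 → fault, evict 8, frames (6 0 5 7)
5 → hit
6 → hit
7 → hit
6 → hit
7 → hit
5 → hit
6 → hit
8 → fault, evict 6, frames (0 5 7 8)
5 → hit
0 → hit
Hits: 11 of 18 references → 11/18 = 0.6111.

0.61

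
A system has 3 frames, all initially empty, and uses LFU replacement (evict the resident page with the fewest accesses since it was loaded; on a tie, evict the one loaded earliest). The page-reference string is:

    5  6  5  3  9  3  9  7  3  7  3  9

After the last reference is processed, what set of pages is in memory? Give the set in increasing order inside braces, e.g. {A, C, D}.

5: fault, frames (5)
6: fault, frames (5 6)
5: hit
3: fault, frames (5 6 3)
9: fault, evict 6, frames (5 3 9)
3: hit
9: hit
7: fault, evict 5, frames (3 9 7)
3: hit
7: hit
3: hit
9: hit

{3, 7, 9}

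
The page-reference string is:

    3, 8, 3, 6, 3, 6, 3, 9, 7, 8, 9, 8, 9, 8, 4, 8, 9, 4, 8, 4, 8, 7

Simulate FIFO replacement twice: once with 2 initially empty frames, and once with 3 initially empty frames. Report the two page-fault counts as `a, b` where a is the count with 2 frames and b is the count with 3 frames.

2 frames: F F . F F . . F F F F . . . F F F F F . . F → 14 faults.
3 frames: F F . F . . . F F F . . . . F . F . . . . F → 9 faults.
9 < 14: adding a frame reduced faults, as is typical.

14, 9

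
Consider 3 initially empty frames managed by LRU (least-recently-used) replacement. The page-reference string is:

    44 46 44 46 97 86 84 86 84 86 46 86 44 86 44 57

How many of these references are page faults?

8

44 -> fault, frames [44]
46 -> fault, frames [44, 46]
44 -> hit
46 -> hit
97 -> fault, frames [44, 46, 97]
86 -> fault, evict 44, frames [46, 97, 86]
84 -> fault, evict 46, frames [97, 86, 84]
86 -> hit
84 -> hit
86 -> hit
46 -> fault, evict 97, frames [84, 86, 46]
86 -> hit
44 -> fault, evict 84, frames [46, 86, 44]
86 -> hit
44 -> hit
57 -> fault, evict 46, frames [86, 44, 57]
Page faults: 8.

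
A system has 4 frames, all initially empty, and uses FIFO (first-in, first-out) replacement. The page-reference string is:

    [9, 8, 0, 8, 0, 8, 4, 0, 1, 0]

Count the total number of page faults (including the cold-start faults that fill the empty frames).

5

9 → fault, frames (9)
8 → fault, frames (9 8)
0 → fault, frames (9 8 0)
8 → hit
0 → hit
8 → hit
4 → fault, frames (9 8 0 4)
0 → hit
1 → fault, evict 9, frames (8 0 4 1)
0 → hit
Page faults: 5.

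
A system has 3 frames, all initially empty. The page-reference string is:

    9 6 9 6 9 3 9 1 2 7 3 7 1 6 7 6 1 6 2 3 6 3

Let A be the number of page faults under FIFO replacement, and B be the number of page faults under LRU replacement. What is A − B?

2

Under FIFO: F F . . . F . F F F F . F F F . . . F F F . → 13 faults.
Under LRU: F F . . . F . F F F F . F F . . . . F F . . → 11 faults.
A − B = 13 − 11 = 2.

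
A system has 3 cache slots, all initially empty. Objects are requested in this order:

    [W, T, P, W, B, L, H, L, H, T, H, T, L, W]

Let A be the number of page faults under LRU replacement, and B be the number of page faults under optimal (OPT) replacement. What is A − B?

Under LRU: F F F . F F F . . F . . . F → 8 faults.
Under OPT: F F F . F F F . . . . . . F → 7 faults.
A − B = 8 − 7 = 1.

1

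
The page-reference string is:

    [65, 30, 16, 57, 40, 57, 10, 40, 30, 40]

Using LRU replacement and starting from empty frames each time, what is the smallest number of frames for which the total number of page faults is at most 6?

5

f=1: 10 faults
f=2: 8 faults
f=3: 7 faults
f=4: 7 faults
f=5: 6 faults
f=6: 6 faults
Smallest f with faults ≤ 6 is 5.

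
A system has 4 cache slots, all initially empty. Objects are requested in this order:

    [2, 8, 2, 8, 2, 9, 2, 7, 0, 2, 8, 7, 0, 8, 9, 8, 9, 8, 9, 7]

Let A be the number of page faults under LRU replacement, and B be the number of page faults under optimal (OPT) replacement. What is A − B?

Under LRU: F F . . . F . F F . F . . . F . . . . . → 7 faults.
Under OPT: F F . . . F . F F . . . . . F . . . . . → 6 faults.
A − B = 7 − 6 = 1.

1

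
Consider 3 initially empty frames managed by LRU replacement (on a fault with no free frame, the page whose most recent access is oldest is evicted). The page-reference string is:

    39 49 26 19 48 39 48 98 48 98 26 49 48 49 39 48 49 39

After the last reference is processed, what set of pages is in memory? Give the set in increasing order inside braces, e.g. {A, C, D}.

39 → miss, frames (39)
49 → miss, frames (39 49)
26 → miss, frames (39 49 26)
19 → miss, evict 39, frames (49 26 19)
48 → miss, evict 49, frames (26 19 48)
39 → miss, evict 26, frames (19 48 39)
48 → hit
98 → miss, evict 19, frames (39 48 98)
48 → hit
98 → hit
26 → miss, evict 39, frames (48 98 26)
49 → miss, evict 48, frames (98 26 49)
48 → miss, evict 98, frames (26 49 48)
49 → hit
39 → miss, evict 26, frames (48 49 39)
48 → hit
49 → hit
39 → hit

{39, 48, 49}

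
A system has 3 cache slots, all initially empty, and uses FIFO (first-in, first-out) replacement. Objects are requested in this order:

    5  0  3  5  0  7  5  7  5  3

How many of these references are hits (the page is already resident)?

5: fault, frames {5}
0: fault, frames {5,0}
3: fault, frames {5,0,3}
5: hit
0: hit
7: fault, evict 5, frames {0,3,7}
5: fault, evict 0, frames {3,7,5}
7: hit
5: hit
3: hit
Hits: 5.

5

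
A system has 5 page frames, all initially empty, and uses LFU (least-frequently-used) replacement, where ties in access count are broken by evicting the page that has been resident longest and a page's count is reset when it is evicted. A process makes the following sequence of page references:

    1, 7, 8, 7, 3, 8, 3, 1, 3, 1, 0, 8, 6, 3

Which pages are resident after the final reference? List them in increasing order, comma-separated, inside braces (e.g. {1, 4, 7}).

{1, 3, 6, 7, 8}

1 → fault, frames (1)
7 → fault, frames (1 7)
8 → fault, frames (1 7 8)
7 → hit
3 → fault, frames (1 7 8 3)
8 → hit
3 → hit
1 → hit
3 → hit
1 → hit
0 → fault, frames (1 7 8 3 0)
8 → hit
6 → fault, evict 0, frames (1 7 8 3 6)
3 → hit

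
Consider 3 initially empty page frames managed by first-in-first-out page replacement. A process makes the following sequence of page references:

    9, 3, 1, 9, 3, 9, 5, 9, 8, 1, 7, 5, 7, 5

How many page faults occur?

9

9: miss, frames {9}
3: miss, frames {9,3}
1: miss, frames {9,3,1}
9: hit
3: hit
9: hit
5: miss, evict 9, frames {3,1,5}
9: miss, evict 3, frames {1,5,9}
8: miss, evict 1, frames {5,9,8}
1: miss, evict 5, frames {9,8,1}
7: miss, evict 9, frames {8,1,7}
5: miss, evict 8, frames {1,7,5}
7: hit
5: hit
Page faults: 9.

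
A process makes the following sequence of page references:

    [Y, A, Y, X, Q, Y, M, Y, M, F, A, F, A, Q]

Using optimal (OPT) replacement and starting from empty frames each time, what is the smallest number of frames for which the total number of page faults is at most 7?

f=1: 14 faults
f=2: 8 faults
f=3: 7 faults
f=4: 6 faults
f=5: 6 faults
f=6: 6 faults
Smallest f with faults ≤ 7 is 3.

3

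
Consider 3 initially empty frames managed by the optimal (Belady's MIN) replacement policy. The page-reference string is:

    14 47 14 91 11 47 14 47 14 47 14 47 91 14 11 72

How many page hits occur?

10

14 → miss, frames {14}
47 → miss, frames {14,47}
14 → hit
91 → miss, frames {14,47,91}
11 → miss, evict 91, frames {14,47,11}
47 → hit
14 → hit
47 → hit
14 → hit
47 → hit
14 → hit
47 → hit
91 → miss, evict 47, frames {14,11,91}
14 → hit
11 → hit
72 → miss, evict 91, frames {14,11,72}
Hits: 10.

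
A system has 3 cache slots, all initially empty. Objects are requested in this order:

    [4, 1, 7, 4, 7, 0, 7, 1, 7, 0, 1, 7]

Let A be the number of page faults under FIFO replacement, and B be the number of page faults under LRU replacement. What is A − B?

Under FIFO: F F F . . F . . . . . . → 4 faults.
Under LRU: F F F . . F . F . . . . → 5 faults.
A − B = 4 − 5 = -1.

-1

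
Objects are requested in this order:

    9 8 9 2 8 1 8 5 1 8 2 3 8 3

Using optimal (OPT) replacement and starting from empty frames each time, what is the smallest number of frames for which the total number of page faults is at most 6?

4

f=1: 14 faults
f=2: 8 faults
f=3: 7 faults
f=4: 6 faults
f=5: 6 faults
f=6: 6 faults
Smallest f with faults ≤ 6 is 4.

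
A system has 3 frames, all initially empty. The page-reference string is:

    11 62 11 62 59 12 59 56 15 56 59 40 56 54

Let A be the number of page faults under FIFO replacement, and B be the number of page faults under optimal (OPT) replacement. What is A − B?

2

Under FIFO: F F . . F F . F F . F F F F → 10 faults.
Under OPT: F F . . F F . F F . . F . F → 8 faults.
A − B = 10 − 8 = 2.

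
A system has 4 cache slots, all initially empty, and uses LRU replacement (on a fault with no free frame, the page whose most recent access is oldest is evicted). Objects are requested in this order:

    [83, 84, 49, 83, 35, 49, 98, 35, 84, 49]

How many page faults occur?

6

83 -> miss, frames {83}
84 -> miss, frames {83,84}
49 -> miss, frames {83,84,49}
83 -> hit
35 -> miss, frames {84,49,83,35}
49 -> hit
98 -> miss, evict 84, frames {83,35,49,98}
35 -> hit
84 -> miss, evict 83, frames {49,98,35,84}
49 -> hit
Page faults: 6.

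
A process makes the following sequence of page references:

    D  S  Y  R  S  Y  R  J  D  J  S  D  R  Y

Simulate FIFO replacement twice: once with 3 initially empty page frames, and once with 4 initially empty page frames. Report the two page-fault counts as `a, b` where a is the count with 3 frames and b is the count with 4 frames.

3 frames: F F F F . . . F F . F . F F → 9 faults.
4 frames: F F F F . . . F F . F . . F → 8 faults.
8 < 9: adding a frame reduced faults, as is typical.

9, 8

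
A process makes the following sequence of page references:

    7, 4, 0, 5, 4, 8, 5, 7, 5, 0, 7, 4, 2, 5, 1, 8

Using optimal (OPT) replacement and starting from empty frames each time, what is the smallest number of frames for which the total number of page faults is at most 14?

2

f=1: 16 faults
f=2: 12 faults
f=3: 10 faults
f=4: 8 faults
f=5: 7 faults
f=6: 7 faults
f=7: 7 faults
Smallest f with faults ≤ 14 is 2.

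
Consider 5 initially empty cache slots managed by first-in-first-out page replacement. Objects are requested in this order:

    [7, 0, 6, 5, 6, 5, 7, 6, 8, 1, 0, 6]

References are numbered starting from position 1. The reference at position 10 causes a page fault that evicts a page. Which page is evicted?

pos 1: 7 → fault, frames [7]
pos 2: 0 → fault, frames [7, 0]
pos 3: 6 → fault, frames [7, 0, 6]
pos 4: 5 → fault, frames [7, 0, 6, 5]
pos 5: 6 → hit
pos 6: 5 → hit
pos 7: 7 → hit
pos 8: 6 → hit
pos 9: 8 → fault, frames [7, 0, 6, 5, 8]
pos 10: 1 → fault, evict 7, frames [0, 6, 5, 8, 1]
At position 10, page 7 is evicted.

7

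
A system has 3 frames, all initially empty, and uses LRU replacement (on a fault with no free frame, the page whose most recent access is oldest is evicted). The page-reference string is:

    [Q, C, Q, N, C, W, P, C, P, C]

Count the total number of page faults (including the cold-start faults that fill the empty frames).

5

Q -> fault, frames [Q]
C -> fault, frames [Q, C]
Q -> hit
N -> fault, frames [C, Q, N]
C -> hit
W -> fault, evict Q, frames [N, C, W]
P -> fault, evict N, frames [C, W, P]
C -> hit
P -> hit
C -> hit
Page faults: 5.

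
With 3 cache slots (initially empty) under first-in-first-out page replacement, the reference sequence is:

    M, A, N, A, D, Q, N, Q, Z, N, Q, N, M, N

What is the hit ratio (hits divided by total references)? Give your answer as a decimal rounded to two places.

0.43

M → miss, frames (M)
A → miss, frames (M A)
N → miss, frames (M A N)
A → hit
D → miss, evict M, frames (A N D)
Q → miss, evict A, frames (N D Q)
N → hit
Q → hit
Z → miss, evict N, frames (D Q Z)
N → miss, evict D, frames (Q Z N)
Q → hit
N → hit
M → miss, evict Q, frames (Z N M)
N → hit
Hits: 6 of 14 references → 6/14 = 0.4286.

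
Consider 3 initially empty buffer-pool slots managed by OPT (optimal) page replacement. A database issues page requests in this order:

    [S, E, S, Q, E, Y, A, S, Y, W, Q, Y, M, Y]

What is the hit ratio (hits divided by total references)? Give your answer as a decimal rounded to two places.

S: miss, frames (S)
E: miss, frames (S E)
S: hit
Q: miss, frames (S E Q)
E: hit
Y: miss, evict E, frames (S Q Y)
A: miss, evict Q, frames (S Y A)
S: hit
Y: hit
W: miss, evict A, frames (S Y W)
Q: miss, evict W, frames (S Y Q)
Y: hit
M: miss, evict Q, frames (S Y M)
Y: hit
Hits: 6 of 14 references → 6/14 = 0.4286.

0.43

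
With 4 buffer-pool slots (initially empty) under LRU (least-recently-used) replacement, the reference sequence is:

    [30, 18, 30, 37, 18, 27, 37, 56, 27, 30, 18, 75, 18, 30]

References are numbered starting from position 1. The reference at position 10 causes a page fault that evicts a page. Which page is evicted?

pos 1: 30: miss, frames [30]
pos 2: 18: miss, frames [30, 18]
pos 3: 30: hit
pos 4: 37: miss, frames [18, 30, 37]
pos 5: 18: hit
pos 6: 27: miss, frames [30, 37, 18, 27]
pos 7: 37: hit
pos 8: 56: miss, evict 30, frames [18, 27, 37, 56]
pos 9: 27: hit
pos 10: 30: miss, evict 18, frames [37, 56, 27, 30]
At position 10, page 18 is evicted.

18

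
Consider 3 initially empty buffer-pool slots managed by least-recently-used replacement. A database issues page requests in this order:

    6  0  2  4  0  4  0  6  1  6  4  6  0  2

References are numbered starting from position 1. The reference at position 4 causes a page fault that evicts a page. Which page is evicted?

6

pos 1: 6: miss, frames {6}
pos 2: 0: miss, frames {6,0}
pos 3: 2: miss, frames {6,0,2}
pos 4: 4: miss, evict 6, frames {0,2,4}
At position 4, page 6 is evicted.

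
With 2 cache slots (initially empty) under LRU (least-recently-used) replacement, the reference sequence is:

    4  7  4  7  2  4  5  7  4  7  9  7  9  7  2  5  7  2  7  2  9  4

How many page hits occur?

4 → fault, frames {4}
7 → fault, frames {4,7}
4 → hit
7 → hit
2 → fault, evict 4, frames {7,2}
4 → fault, evict 7, frames {2,4}
5 → fault, evict 2, frames {4,5}
7 → fault, evict 4, frames {5,7}
4 → fault, evict 5, frames {7,4}
7 → hit
9 → fault, evict 4, frames {7,9}
7 → hit
9 → hit
7 → hit
2 → fault, evict 9, frames {7,2}
5 → fault, evict 7, frames {2,5}
7 → fault, evict 2, frames {5,7}
2 → fault, evict 5, frames {7,2}
7 → hit
2 → hit
9 → fault, evict 7, frames {2,9}
4 → fault, evict 2, frames {9,4}
Hits: 8.

8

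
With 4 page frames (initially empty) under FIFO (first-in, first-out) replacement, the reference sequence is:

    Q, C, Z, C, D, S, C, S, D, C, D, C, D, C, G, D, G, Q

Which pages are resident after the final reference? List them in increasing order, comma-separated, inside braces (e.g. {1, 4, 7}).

Q -> fault, frames (Q)
C -> fault, frames (Q C)
Z -> fault, frames (Q C Z)
C -> hit
D -> fault, frames (Q C Z D)
S -> fault, evict Q, frames (C Z D S)
C -> hit
S -> hit
D -> hit
C -> hit
D -> hit
C -> hit
D -> hit
C -> hit
G -> fault, evict C, frames (Z D S G)
D -> hit
G -> hit
Q -> fault, evict Z, frames (D S G Q)

{D, G, Q, S}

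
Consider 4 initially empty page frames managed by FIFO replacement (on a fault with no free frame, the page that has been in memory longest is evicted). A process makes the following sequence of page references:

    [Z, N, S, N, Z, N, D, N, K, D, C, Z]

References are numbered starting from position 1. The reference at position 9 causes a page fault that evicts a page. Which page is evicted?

Z

pos 1: Z: fault, frames {Z}
pos 2: N: fault, frames {Z,N}
pos 3: S: fault, frames {Z,N,S}
pos 4: N: hit
pos 5: Z: hit
pos 6: N: hit
pos 7: D: fault, frames {Z,N,S,D}
pos 8: N: hit
pos 9: K: fault, evict Z, frames {N,S,D,K}
At position 9, page Z is evicted.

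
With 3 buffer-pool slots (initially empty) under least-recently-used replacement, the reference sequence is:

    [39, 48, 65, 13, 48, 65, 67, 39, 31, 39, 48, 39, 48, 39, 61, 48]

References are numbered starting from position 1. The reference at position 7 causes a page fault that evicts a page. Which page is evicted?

pos 1: 39: fault, frames [39]
pos 2: 48: fault, frames [39, 48]
pos 3: 65: fault, frames [39, 48, 65]
pos 4: 13: fault, evict 39, frames [48, 65, 13]
pos 5: 48: hit
pos 6: 65: hit
pos 7: 67: fault, evict 13, frames [48, 65, 67]
At position 7, page 13 is evicted.

13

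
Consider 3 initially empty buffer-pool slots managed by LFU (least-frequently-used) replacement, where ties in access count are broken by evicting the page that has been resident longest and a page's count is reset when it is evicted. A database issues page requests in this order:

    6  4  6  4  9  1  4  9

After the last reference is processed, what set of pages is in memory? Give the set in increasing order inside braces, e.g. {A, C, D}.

6 -> miss, frames (6)
4 -> miss, frames (6 4)
6 -> hit
4 -> hit
9 -> miss, frames (6 4 9)
1 -> miss, evict 9, frames (6 4 1)
4 -> hit
9 -> miss, evict 1, frames (6 4 9)

{4, 6, 9}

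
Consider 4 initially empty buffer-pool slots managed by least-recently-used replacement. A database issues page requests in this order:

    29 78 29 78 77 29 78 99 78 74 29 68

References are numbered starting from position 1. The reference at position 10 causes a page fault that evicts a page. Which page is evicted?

pos 1: 29 → fault, frames [29]
pos 2: 78 → fault, frames [29, 78]
pos 3: 29 → hit
pos 4: 78 → hit
pos 5: 77 → fault, frames [29, 78, 77]
pos 6: 29 → hit
pos 7: 78 → hit
pos 8: 99 → fault, frames [77, 29, 78, 99]
pos 9: 78 → hit
pos 10: 74 → fault, evict 77, frames [29, 99, 78, 74]
At position 10, page 77 is evicted.

77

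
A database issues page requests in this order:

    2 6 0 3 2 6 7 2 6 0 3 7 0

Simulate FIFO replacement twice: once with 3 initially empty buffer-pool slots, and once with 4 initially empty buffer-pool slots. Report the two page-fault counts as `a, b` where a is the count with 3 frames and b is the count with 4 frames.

3 frames: F F F F F F F . . F F . . → 9 faults.
4 frames: F F F F . . F F F F F F . → 10 faults.
10 > 9: adding a frame increased faults — Belady's anomaly.

9, 10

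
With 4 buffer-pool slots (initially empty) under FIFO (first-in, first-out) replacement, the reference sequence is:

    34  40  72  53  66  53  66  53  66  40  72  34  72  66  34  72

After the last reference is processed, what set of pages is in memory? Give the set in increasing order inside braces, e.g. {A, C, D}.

34 -> fault, frames (34)
40 -> fault, frames (34 40)
72 -> fault, frames (34 40 72)
53 -> fault, frames (34 40 72 53)
66 -> fault, evict 34, frames (40 72 53 66)
53 -> hit
66 -> hit
53 -> hit
66 -> hit
40 -> hit
72 -> hit
34 -> fault, evict 40, frames (72 53 66 34)
72 -> hit
66 -> hit
34 -> hit
72 -> hit

{34, 53, 66, 72}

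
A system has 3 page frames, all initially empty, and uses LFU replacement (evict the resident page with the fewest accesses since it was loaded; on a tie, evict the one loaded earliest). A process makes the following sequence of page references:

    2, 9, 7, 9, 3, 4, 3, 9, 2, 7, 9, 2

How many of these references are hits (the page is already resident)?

4

2 → fault, frames (2)
9 → fault, frames (2 9)
7 → fault, frames (2 9 7)
9 → hit
3 → fault, evict 2, frames (9 7 3)
4 → fault, evict 7, frames (9 3 4)
3 → hit
9 → hit
2 → fault, evict 4, frames (9 3 2)
7 → fault, evict 2, frames (9 3 7)
9 → hit
2 → fault, evict 7, frames (9 3 2)
Hits: 4.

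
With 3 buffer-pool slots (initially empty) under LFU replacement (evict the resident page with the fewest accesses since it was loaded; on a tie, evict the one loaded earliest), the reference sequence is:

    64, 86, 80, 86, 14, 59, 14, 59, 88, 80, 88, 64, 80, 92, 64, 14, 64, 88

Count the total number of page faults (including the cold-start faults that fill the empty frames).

64 -> miss, frames [64]
86 -> miss, frames [64, 86]
80 -> miss, frames [64, 86, 80]
86 -> hit
14 -> miss, evict 64, frames [86, 80, 14]
59 -> miss, evict 80, frames [86, 14, 59]
14 -> hit
59 -> hit
88 -> miss, evict 86, frames [14, 59, 88]
80 -> miss, evict 88, frames [14, 59, 80]
88 -> miss, evict 80, frames [14, 59, 88]
64 -> miss, evict 88, frames [14, 59, 64]
80 -> miss, evict 64, frames [14, 59, 80]
92 -> miss, evict 80, frames [14, 59, 92]
64 -> miss, evict 92, frames [14, 59, 64]
14 -> hit
64 -> hit
88 -> miss, evict 59, frames [14, 64, 88]
Page faults: 13.

13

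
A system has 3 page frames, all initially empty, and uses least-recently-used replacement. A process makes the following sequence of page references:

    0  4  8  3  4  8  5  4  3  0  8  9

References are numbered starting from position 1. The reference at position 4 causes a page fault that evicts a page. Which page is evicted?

0

pos 1: 0: miss, frames (0)
pos 2: 4: miss, frames (0 4)
pos 3: 8: miss, frames (0 4 8)
pos 4: 3: miss, evict 0, frames (4 8 3)
At position 4, page 0 is evicted.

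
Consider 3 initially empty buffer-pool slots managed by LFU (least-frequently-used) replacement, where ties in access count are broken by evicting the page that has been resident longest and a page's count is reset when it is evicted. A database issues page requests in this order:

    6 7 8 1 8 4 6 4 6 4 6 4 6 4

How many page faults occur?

6 -> miss, frames {6}
7 -> miss, frames {6,7}
8 -> miss, frames {6,7,8}
1 -> miss, evict 6, frames {7,8,1}
8 -> hit
4 -> miss, evict 7, frames {8,1,4}
6 -> miss, evict 1, frames {8,4,6}
4 -> hit
6 -> hit
4 -> hit
6 -> hit
4 -> hit
6 -> hit
4 -> hit
Page faults: 6.

6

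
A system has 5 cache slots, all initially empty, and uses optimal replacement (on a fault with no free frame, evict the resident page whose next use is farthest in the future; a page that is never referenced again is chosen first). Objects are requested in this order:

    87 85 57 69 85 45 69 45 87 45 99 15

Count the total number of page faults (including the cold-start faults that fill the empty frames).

87 -> miss, frames {87}
85 -> miss, frames {87,85}
57 -> miss, frames {87,85,57}
69 -> miss, frames {87,85,57,69}
85 -> hit
45 -> miss, frames {87,85,57,69,45}
69 -> hit
45 -> hit
87 -> hit
45 -> hit
99 -> miss, evict 45, frames {87,85,57,69,99}
15 -> miss, evict 99, frames {87,85,57,69,15}
Page faults: 7.

7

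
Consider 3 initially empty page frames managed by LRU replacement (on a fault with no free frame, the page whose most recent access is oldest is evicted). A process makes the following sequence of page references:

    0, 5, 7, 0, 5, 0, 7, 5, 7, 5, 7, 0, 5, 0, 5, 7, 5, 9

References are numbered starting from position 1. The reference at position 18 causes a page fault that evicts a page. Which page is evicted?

pos 1: 0 -> fault, frames [0]
pos 2: 5 -> fault, frames [0, 5]
pos 3: 7 -> fault, frames [0, 5, 7]
pos 4: 0 -> hit
pos 5: 5 -> hit
pos 6: 0 -> hit
pos 7: 7 -> hit
pos 8: 5 -> hit
pos 9: 7 -> hit
pos 10: 5 -> hit
pos 11: 7 -> hit
pos 12: 0 -> hit
pos 13: 5 -> hit
pos 14: 0 -> hit
pos 15: 5 -> hit
pos 16: 7 -> hit
pos 17: 5 -> hit
pos 18: 9 -> fault, evict 0, frames [7, 5, 9]
At position 18, page 0 is evicted.

0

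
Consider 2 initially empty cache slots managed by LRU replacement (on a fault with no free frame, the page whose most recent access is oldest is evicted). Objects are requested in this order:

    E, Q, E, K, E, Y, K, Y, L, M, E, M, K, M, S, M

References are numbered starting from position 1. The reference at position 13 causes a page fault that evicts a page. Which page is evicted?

pos 1: E → fault, frames {E}
pos 2: Q → fault, frames {E,Q}
pos 3: E → hit
pos 4: K → fault, evict Q, frames {E,K}
pos 5: E → hit
pos 6: Y → fault, evict K, frames {E,Y}
pos 7: K → fault, evict E, frames {Y,K}
pos 8: Y → hit
pos 9: L → fault, evict K, frames {Y,L}
pos 10: M → fault, evict Y, frames {L,M}
pos 11: E → fault, evict L, frames {M,E}
pos 12: M → hit
pos 13: K → fault, evict E, frames {M,K}
At position 13, page E is evicted.

E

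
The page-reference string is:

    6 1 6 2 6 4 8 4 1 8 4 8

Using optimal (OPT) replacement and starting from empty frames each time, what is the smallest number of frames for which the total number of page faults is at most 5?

3

f=1: 12 faults
f=2: 7 faults
f=3: 5 faults
f=4: 5 faults
f=5: 5 faults
Smallest f with faults ≤ 5 is 3.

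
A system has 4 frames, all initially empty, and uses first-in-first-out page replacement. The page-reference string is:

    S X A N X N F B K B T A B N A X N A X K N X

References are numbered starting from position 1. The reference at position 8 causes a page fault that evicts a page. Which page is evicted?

pos 1: S → fault, frames (S)
pos 2: X → fault, frames (S X)
pos 3: A → fault, frames (S X A)
pos 4: N → fault, frames (S X A N)
pos 5: X → hit
pos 6: N → hit
pos 7: F → fault, evict S, frames (X A N F)
pos 8: B → fault, evict X, frames (A N F B)
At position 8, page X is evicted.

X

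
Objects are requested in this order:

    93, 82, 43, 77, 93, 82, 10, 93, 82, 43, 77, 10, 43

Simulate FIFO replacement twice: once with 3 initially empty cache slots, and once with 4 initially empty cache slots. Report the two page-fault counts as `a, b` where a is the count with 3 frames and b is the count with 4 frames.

3 frames: F F F F F F F . . F F . . → 9 faults.
4 frames: F F F F . . F F F F F F . → 10 faults.
10 > 9: adding a frame increased faults — Belady's anomaly.

9, 10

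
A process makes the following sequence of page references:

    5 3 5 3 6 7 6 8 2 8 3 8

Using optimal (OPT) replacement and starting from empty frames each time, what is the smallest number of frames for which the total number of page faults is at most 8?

2

f=1: 12 faults
f=2: 7 faults
f=3: 6 faults
f=4: 6 faults
f=5: 6 faults
f=6: 6 faults
Smallest f with faults ≤ 8 is 2.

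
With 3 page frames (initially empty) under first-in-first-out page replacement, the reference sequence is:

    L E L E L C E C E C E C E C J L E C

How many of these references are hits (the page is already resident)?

L -> fault, frames [L]
E -> fault, frames [L, E]
L -> hit
E -> hit
L -> hit
C -> fault, frames [L, E, C]
E -> hit
C -> hit
E -> hit
C -> hit
E -> hit
C -> hit
E -> hit
C -> hit
J -> fault, evict L, frames [E, C, J]
L -> fault, evict E, frames [C, J, L]
E -> fault, evict C, frames [J, L, E]
C -> fault, evict J, frames [L, E, C]
Hits: 11.

11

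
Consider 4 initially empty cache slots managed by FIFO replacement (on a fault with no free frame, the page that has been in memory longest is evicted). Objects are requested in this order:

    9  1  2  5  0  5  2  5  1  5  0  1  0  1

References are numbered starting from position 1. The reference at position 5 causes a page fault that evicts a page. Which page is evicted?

pos 1: 9 → fault, frames (9)
pos 2: 1 → fault, frames (9 1)
pos 3: 2 → fault, frames (9 1 2)
pos 4: 5 → fault, frames (9 1 2 5)
pos 5: 0 → fault, evict 9, frames (1 2 5 0)
At position 5, page 9 is evicted.

9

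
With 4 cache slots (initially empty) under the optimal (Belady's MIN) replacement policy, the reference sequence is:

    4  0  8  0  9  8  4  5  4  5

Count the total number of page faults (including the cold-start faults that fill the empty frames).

4 → miss, frames {4}
0 → miss, frames {4,0}
8 → miss, frames {4,0,8}
0 → hit
9 → miss, frames {4,0,8,9}
8 → hit
4 → hit
5 → miss, evict 9, frames {4,0,8,5}
4 → hit
5 → hit
Page faults: 5.

5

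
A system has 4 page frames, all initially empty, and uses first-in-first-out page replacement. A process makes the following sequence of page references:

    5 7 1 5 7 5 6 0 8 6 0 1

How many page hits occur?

6

5 → miss, frames [5]
7 → miss, frames [5, 7]
1 → miss, frames [5, 7, 1]
5 → hit
7 → hit
5 → hit
6 → miss, frames [5, 7, 1, 6]
0 → miss, evict 5, frames [7, 1, 6, 0]
8 → miss, evict 7, frames [1, 6, 0, 8]
6 → hit
0 → hit
1 → hit
Hits: 6.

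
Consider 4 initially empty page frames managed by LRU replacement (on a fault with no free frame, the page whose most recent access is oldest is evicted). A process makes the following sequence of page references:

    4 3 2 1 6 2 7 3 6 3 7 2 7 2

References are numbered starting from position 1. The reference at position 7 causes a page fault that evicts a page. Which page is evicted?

pos 1: 4: fault, frames {4}
pos 2: 3: fault, frames {4,3}
pos 3: 2: fault, frames {4,3,2}
pos 4: 1: fault, frames {4,3,2,1}
pos 5: 6: fault, evict 4, frames {3,2,1,6}
pos 6: 2: hit
pos 7: 7: fault, evict 3, frames {1,6,2,7}
At position 7, page 3 is evicted.

3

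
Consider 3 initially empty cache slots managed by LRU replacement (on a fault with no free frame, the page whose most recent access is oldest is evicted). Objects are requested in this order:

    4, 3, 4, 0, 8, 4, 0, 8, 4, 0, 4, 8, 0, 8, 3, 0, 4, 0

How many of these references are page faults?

6

4 → miss, frames {4}
3 → miss, frames {4,3}
4 → hit
0 → miss, frames {3,4,0}
8 → miss, evict 3, frames {4,0,8}
4 → hit
0 → hit
8 → hit
4 → hit
0 → hit
4 → hit
8 → hit
0 → hit
8 → hit
3 → miss, evict 4, frames {0,8,3}
0 → hit
4 → miss, evict 8, frames {3,0,4}
0 → hit
Page faults: 6.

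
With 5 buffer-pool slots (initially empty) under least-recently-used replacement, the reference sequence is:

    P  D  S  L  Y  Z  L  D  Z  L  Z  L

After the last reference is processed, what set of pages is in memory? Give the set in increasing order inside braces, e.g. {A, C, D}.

P → miss, frames (P)
D → miss, frames (P D)
S → miss, frames (P D S)
L → miss, frames (P D S L)
Y → miss, frames (P D S L Y)
Z → miss, evict P, frames (D S L Y Z)
L → hit
D → hit
Z → hit
L → hit
Z → hit
L → hit

{D, L, S, Y, Z}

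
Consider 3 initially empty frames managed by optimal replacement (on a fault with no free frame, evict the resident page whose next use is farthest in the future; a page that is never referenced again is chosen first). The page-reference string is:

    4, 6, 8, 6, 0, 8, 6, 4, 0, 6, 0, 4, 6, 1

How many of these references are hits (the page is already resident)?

4 → miss, frames {4}
6 → miss, frames {4,6}
8 → miss, frames {4,6,8}
6 → hit
0 → miss, evict 4, frames {6,8,0}
8 → hit
6 → hit
4 → miss, evict 8, frames {6,0,4}
0 → hit
6 → hit
0 → hit
4 → hit
6 → hit
1 → miss, evict 4, frames {6,0,1}
Hits: 8.

8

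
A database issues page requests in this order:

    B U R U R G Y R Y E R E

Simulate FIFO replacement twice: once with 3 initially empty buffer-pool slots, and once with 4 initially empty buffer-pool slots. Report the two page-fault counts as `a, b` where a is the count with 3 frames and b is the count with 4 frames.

3 frames: F F F . . F F . . F F . → 7 faults.
4 frames: F F F . . F F . . F . . → 6 faults.
6 < 7: adding a frame reduced faults, as is typical.

7, 6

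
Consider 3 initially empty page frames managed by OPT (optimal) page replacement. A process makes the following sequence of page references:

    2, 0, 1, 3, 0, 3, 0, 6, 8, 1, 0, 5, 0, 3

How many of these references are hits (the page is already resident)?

6

2 → miss, frames [2]
0 → miss, frames [2, 0]
1 → miss, frames [2, 0, 1]
3 → miss, evict 2, frames [0, 1, 3]
0 → hit
3 → hit
0 → hit
6 → miss, evict 3, frames [0, 1, 6]
8 → miss, evict 6, frames [0, 1, 8]
1 → hit
0 → hit
5 → miss, evict 8, frames [0, 1, 5]
0 → hit
3 → miss, evict 5, frames [0, 1, 3]
Hits: 6.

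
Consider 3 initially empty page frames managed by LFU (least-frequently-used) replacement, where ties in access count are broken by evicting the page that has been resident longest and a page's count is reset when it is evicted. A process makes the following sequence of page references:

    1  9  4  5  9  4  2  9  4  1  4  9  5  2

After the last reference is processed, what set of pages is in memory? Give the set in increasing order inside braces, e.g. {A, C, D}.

1 -> fault, frames {1}
9 -> fault, frames {1,9}
4 -> fault, frames {1,9,4}
5 -> fault, evict 1, frames {9,4,5}
9 -> hit
4 -> hit
2 -> fault, evict 5, frames {9,4,2}
9 -> hit
4 -> hit
1 -> fault, evict 2, frames {9,4,1}
4 -> hit
9 -> hit
5 -> fault, evict 1, frames {9,4,5}
2 -> fault, evict 5, frames {9,4,2}

{2, 4, 9}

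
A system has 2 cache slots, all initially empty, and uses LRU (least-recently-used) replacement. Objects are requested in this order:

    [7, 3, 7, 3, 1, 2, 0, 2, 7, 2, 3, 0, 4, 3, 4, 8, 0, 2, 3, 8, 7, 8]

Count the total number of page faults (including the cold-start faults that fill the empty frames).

7: fault, frames [7]
3: fault, frames [7, 3]
7: hit
3: hit
1: fault, evict 7, frames [3, 1]
2: fault, evict 3, frames [1, 2]
0: fault, evict 1, frames [2, 0]
2: hit
7: fault, evict 0, frames [2, 7]
2: hit
3: fault, evict 7, frames [2, 3]
0: fault, evict 2, frames [3, 0]
4: fault, evict 3, frames [0, 4]
3: fault, evict 0, frames [4, 3]
4: hit
8: fault, evict 3, frames [4, 8]
0: fault, evict 4, frames [8, 0]
2: fault, evict 8, frames [0, 2]
3: fault, evict 0, frames [2, 3]
8: fault, evict 2, frames [3, 8]
7: fault, evict 3, frames [8, 7]
8: hit
Page faults: 16.

16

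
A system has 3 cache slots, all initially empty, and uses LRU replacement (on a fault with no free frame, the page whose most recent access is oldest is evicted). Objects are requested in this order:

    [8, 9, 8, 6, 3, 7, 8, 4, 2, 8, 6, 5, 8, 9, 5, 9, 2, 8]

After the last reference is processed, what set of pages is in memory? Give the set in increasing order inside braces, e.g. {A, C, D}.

{2, 8, 9}

8 → fault, frames {8}
9 → fault, frames {8,9}
8 → hit
6 → fault, frames {9,8,6}
3 → fault, evict 9, frames {8,6,3}
7 → fault, evict 8, frames {6,3,7}
8 → fault, evict 6, frames {3,7,8}
4 → fault, evict 3, frames {7,8,4}
2 → fault, evict 7, frames {8,4,2}
8 → hit
6 → fault, evict 4, frames {2,8,6}
5 → fault, evict 2, frames {8,6,5}
8 → hit
9 → fault, evict 6, frames {5,8,9}
5 → hit
9 → hit
2 → fault, evict 8, frames {5,9,2}
8 → fault, evict 5, frames {9,2,8}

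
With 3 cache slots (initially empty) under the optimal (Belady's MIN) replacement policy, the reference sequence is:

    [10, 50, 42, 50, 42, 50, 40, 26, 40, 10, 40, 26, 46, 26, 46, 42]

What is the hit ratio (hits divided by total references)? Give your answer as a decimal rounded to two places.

10: miss, frames {10}
50: miss, frames {10,50}
42: miss, frames {10,50,42}
50: hit
42: hit
50: hit
40: miss, evict 50, frames {10,42,40}
26: miss, evict 42, frames {10,40,26}
40: hit
10: hit
40: hit
26: hit
46: miss, evict 40, frames {10,26,46}
26: hit
46: hit
42: miss, evict 46, frames {10,26,42}
Hits: 9 of 16 references → 9/16 = 0.5625.

0.56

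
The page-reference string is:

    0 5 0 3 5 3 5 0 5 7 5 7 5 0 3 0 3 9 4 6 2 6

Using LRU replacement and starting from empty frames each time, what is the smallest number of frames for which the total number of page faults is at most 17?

2

f=1: 22 faults
f=2: 12 faults
f=3: 9 faults
f=4: 8 faults
f=5: 8 faults
f=6: 8 faults
f=7: 8 faults
f=8: 8 faults
Smallest f with faults ≤ 17 is 2.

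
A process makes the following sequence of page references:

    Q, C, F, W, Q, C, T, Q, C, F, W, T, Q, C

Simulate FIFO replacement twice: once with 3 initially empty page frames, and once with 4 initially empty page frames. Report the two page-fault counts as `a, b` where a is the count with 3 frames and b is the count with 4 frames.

11, 12

3 frames: F F F F F F F . . F F . F F → 11 faults.
4 frames: F F F F . . F F F F F F F F → 12 faults.
12 > 11: adding a frame increased faults — Belady's anomaly.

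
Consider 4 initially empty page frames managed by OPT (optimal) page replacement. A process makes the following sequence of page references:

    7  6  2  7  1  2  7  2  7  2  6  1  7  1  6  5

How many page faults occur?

5

7 -> miss, frames [7]
6 -> miss, frames [7, 6]
2 -> miss, frames [7, 6, 2]
7 -> hit
1 -> miss, frames [7, 6, 2, 1]
2 -> hit
7 -> hit
2 -> hit
7 -> hit
2 -> hit
6 -> hit
1 -> hit
7 -> hit
1 -> hit
6 -> hit
5 -> miss, evict 1, frames [7, 6, 2, 5]
Page faults: 5.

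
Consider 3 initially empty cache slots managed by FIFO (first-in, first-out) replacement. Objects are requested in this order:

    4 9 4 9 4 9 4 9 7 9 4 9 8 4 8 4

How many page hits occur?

11

4 -> miss, frames (4)
9 -> miss, frames (4 9)
4 -> hit
9 -> hit
4 -> hit
9 -> hit
4 -> hit
9 -> hit
7 -> miss, frames (4 9 7)
9 -> hit
4 -> hit
9 -> hit
8 -> miss, evict 4, frames (9 7 8)
4 -> miss, evict 9, frames (7 8 4)
8 -> hit
4 -> hit
Hits: 11.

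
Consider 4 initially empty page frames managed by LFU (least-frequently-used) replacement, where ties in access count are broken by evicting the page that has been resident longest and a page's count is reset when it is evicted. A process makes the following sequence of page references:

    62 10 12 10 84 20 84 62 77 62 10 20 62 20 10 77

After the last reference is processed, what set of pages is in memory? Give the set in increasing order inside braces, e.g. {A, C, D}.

62: fault, frames {62}
10: fault, frames {62,10}
12: fault, frames {62,10,12}
10: hit
84: fault, frames {62,10,12,84}
20: fault, evict 62, frames {10,12,84,20}
84: hit
62: fault, evict 12, frames {10,84,20,62}
77: fault, evict 20, frames {10,84,62,77}
62: hit
10: hit
20: fault, evict 77, frames {10,84,62,20}
62: hit
20: hit
10: hit
77: fault, evict 84, frames {10,62,20,77}

{10, 20, 62, 77}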